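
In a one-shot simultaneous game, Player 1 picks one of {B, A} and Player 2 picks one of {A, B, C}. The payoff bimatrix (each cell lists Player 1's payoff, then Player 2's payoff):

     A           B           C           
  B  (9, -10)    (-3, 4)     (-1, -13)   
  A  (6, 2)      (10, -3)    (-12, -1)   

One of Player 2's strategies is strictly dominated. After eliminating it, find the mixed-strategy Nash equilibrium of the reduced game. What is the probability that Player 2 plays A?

q = 13/16

Player 2's strategy C is strictly dominated by A: -10 > -13 and 2 > -1. Eliminate C.
Player 2's mix must leave Player 1 indifferent between B and A.
  Player 1's payoff to B: q·9 + (1−q)·(-3) = 12q - 3
  Player 1's payoff to A: q·6 + (1−q)·10 = -4q + 10
  12q - 3 = -4q + 10  ⇒  16q = 13  ⇒  q = 13/16.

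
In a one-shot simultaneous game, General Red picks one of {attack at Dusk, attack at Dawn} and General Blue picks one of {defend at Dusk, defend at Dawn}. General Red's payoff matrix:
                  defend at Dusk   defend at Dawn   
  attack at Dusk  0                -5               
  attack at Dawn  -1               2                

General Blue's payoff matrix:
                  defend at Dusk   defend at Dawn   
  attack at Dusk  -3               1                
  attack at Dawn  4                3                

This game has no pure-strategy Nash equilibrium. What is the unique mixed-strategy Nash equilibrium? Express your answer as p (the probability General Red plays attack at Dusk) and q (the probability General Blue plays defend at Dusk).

General Blue's indifference between defend at Dusk and defend at Dawn determines General Red's mixing probability p:
  General Blue's payoff to defend at Dusk: p·(-3) + (1−p)·4 = -7p + 4
  General Blue's payoff to defend at Dawn: p·1 + (1−p)·3 = -2p + 3
  -7p + 4 = -2p + 3  ⇒  -5p = -1  ⇒  p = 1/5.
Set General Red's expected payoff from attack at Dusk equal to that from attack at Dawn:
  General Red's expected payoff from attack at Dusk: q·0 + (1−q)·(-5) = 5q - 5
  General Red's expected payoff from attack at Dawn: q·(-1) + (1−q)·2 = -3q + 2
  5q - 5 = -3q + 2  ⇒  8q = 7  ⇒  q = 7/8.

p = 1/5, q = 7/8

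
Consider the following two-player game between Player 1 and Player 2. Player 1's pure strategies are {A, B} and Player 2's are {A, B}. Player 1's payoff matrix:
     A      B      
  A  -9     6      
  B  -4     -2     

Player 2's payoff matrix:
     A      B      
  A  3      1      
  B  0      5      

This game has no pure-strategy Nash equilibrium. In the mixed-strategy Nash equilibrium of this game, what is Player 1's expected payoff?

-42/13

Player 2's mix must leave Player 1 indifferent between A and B.
  Player 1's expected payoff from A: q·(-9) + (1−q)·6 = -15q + 6
  Player 1's expected payoff from B: q·(-4) + (1−q)·(-2) = -2q - 2
  -15q + 6 = -2q - 2  ⇒  -13q = -8  ⇒  q = 8/13.
At equilibrium Player 1 is indifferent across rows, so Player 1's payoff equals the payoff from A: (8/13)·(-9) + (5/13)·6 = -42/13.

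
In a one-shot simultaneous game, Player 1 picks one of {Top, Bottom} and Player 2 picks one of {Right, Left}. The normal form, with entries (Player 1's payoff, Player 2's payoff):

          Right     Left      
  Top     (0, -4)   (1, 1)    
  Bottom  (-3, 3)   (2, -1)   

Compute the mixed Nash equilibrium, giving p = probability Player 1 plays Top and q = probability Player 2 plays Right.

p = 4/9, q = 1/4

Set Player 2's expected payoff from Right equal to that from Left:
  Player 2's payoff from Right: p·(-4) + (1−p)·3 = -7p + 3
  Player 2's payoff from Left: p·1 + (1−p)·(-1) = 2p - 1
  -7p + 3 = 2p - 1  ⇒  -9p = -4  ⇒  p = 4/9.
Player 1's indifference between Top and Bottom determines Player 2's mixing probability q:
  Player 1's payoff from Top: q·0 + (1−q)·1 = -q + 1
  Player 1's payoff from Bottom: q·(-3) + (1−q)·2 = -5q + 2
  -q + 1 = -5q + 2  ⇒  4q = 1  ⇒  q = 1/4.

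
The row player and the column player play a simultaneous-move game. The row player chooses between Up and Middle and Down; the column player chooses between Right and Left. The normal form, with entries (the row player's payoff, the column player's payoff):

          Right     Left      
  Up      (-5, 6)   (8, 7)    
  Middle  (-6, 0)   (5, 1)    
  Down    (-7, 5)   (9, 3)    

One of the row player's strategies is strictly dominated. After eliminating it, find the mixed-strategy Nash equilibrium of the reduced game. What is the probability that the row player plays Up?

p = 2/3

The row player's strategy Middle is strictly dominated by Up: -5 > -6 and 8 > 5. Eliminate Middle.
The row player's mix must leave the column player indifferent between Right and Left.
  the column player's payoff from Right: p·6 + (1−p)·5 = p + 5
  the column player's payoff from Left: p·7 + (1−p)·3 = 4p + 3
  p + 5 = 4p + 3  ⇒  -3p = -2  ⇒  p = 2/3.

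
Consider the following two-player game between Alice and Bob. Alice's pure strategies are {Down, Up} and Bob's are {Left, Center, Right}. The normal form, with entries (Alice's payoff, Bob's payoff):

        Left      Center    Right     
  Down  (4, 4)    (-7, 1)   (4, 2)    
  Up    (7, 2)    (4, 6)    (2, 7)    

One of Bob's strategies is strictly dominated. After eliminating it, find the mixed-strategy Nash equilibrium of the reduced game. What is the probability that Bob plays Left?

Bob's strategy Center is strictly dominated by Right: 2 > 1 and 7 > 6. Eliminate Center.
Alice's indifference between Down and Up determines Bob's mixing probability q:
  Alice's payoff to Down: q·4 + (1−q)·4 = 4
  Alice's payoff to Up: q·7 + (1−q)·2 = 5q + 2
  4 = 5q + 2  ⇒  -5q = -2  ⇒  q = 2/5.

q = 2/5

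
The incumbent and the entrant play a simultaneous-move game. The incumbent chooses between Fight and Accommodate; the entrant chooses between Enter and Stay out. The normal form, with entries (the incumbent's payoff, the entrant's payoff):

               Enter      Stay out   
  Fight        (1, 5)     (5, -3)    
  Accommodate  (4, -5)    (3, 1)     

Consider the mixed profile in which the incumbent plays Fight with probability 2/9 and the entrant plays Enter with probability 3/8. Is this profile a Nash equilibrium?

Given the incumbent's mix p = 2/9, the entrant's payoff from Enter is -25/9 but from Stay out is 1/9. The entrant strictly prefers Stay out, so the entrant would not mix.
So the proposed profile is not a Nash equilibrium.

No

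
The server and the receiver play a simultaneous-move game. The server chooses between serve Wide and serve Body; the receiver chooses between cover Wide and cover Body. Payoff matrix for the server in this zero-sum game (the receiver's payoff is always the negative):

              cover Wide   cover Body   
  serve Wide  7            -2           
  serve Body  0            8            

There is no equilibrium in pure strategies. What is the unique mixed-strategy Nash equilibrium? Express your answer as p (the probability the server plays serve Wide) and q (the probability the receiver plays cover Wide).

p = 8/17, q = 10/17

For the receiver to be willing to mix, the receiver must be indifferent between cover Wide and cover Body, which pins down the server's mix.
  the receiver's expected payoff from cover Wide: p·(-7) + (1−p)·0 = -7p
  the receiver's expected payoff from cover Body: p·2 + (1−p)·(-8) = 10p - 8
  -7p = 10p - 8  ⇒  -17p = -8  ⇒  p = 8/17.
For the server to be willing to mix, the server must be indifferent between serve Wide and serve Body, which pins down the receiver's mix.
  the server's expected payoff from serve Wide: q·7 + (1−q)·(-2) = 9q - 2
  the server's expected payoff from serve Body: q·0 + (1−q)·8 = -8q + 8
  9q - 2 = -8q + 8  ⇒  17q = 10  ⇒  q = 10/17.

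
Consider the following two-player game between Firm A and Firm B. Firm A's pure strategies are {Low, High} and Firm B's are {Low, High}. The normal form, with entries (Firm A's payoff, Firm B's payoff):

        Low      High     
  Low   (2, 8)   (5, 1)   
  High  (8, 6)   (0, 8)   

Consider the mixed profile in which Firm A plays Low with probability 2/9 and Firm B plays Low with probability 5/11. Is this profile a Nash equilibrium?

Check Firm B's indifference given Firm A's mix p = 2/9:
  payoff from Low = 58/9; payoff from High = 58/9 — equal.
Check Firm A's indifference given Firm B's mix q = 5/11:
  payoff from Low = 40/11; payoff from High = 40/11 — equal.
Both players are indifferent, so neither can profitably deviate.

Yes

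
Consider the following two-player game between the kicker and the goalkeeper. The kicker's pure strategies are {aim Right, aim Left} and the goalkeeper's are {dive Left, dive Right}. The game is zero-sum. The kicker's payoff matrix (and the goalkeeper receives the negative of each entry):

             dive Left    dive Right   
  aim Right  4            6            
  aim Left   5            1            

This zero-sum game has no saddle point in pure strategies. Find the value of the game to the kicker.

v = 13/3

The kicker's indifference between aim Right and aim Left determines the goalkeeper's mixing probability q:
  the kicker's payoff to aim Right: q·4 + (1−q)·6 = -2q + 6
  the kicker's payoff to aim Left: q·5 + (1−q)·1 = 4q + 1
  -2q + 6 = 4q + 1  ⇒  -6q = -5  ⇒  q = 5/6.
The value is the kicker's expected payoff against this mix (using aim Right): (5/6)·4 + (1/6)·6 = 13/3.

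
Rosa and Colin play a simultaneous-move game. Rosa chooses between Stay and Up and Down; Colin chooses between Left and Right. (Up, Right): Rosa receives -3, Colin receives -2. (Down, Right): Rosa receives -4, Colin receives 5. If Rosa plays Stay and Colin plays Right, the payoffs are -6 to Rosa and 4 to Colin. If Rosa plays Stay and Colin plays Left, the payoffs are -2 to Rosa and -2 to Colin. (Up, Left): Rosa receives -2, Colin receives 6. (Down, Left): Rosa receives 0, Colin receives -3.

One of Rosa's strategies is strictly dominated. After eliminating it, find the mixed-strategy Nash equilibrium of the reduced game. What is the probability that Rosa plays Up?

p = 1/2

Rosa's strategy Stay is strictly dominated by Down: 0 > -2 and -4 > -6. Eliminate Stay.
Rosa's mix must leave Colin indifferent between Left and Right.
  Colin's payoff to Left: p·6 + (1−p)·(-3) = 9p - 3
  Colin's payoff to Right: p·(-2) + (1−p)·5 = -7p + 5
  9p - 3 = -7p + 5  ⇒  16p = 8  ⇒  p = 1/2.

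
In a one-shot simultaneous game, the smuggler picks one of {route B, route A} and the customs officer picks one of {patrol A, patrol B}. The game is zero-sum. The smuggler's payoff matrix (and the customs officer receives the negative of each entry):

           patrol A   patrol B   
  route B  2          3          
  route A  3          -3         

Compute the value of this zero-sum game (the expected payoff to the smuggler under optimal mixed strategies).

For the smuggler to be willing to mix, the smuggler must be indifferent between route B and route A, which pins down the customs officer's mix.
  the smuggler's payoff to route B: q·2 + (1−q)·3 = -q + 3
  the smuggler's payoff to route A: q·3 + (1−q)·(-3) = 6q - 3
  -q + 3 = 6q - 3  ⇒  -7q = -6  ⇒  q = 6/7.
The value is the smuggler's expected payoff against this mix (using route B): (6/7)·2 + (1/7)·3 = 15/7.

v = 15/7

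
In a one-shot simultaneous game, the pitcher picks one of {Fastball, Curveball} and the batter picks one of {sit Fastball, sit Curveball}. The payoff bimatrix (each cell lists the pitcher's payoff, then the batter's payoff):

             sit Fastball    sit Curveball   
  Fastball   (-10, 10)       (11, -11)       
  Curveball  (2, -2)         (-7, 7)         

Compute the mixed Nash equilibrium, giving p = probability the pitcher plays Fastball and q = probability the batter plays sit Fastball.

p = 3/10, q = 3/5

In a mixed equilibrium the batter is indifferent between sit Fastball and sit Curveball; this condition fixes p.
  the batter's payoff from sit Fastball: p·10 + (1−p)·(-2) = 12p - 2
  the batter's payoff from sit Curveball: p·(-11) + (1−p)·7 = -18p + 7
  12p - 2 = -18p + 7  ⇒  30p = 9  ⇒  p = 3/10.
The pitcher's indifference between Fastball and Curveball determines the batter's mixing probability q:
  the pitcher's payoff to Fastball: q·(-10) + (1−q)·11 = -21q + 11
  the pitcher's payoff to Curveball: q·2 + (1−q)·(-7) = 9q - 7
  -21q + 11 = 9q - 7  ⇒  -30q = -18  ⇒  q = 3/5.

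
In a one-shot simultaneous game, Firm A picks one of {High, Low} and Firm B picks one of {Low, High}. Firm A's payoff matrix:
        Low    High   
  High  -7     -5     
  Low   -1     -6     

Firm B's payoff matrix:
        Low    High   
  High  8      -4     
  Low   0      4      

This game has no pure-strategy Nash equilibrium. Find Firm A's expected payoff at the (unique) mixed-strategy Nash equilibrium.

For Firm A to be willing to mix, Firm A must be indifferent between High and Low, which pins down Firm B's mix.
  Firm A's payoff to High: q·(-7) + (1−q)·(-5) = -2q - 5
  Firm A's payoff to Low: q·(-1) + (1−q)·(-6) = 5q - 6
  -2q - 5 = 5q - 6  ⇒  -7q = -1  ⇒  q = 1/7.
At equilibrium Firm A is indifferent across rows, so Firm A's payoff equals the payoff from High: (1/7)·(-7) + (6/7)·(-5) = -37/7.

-37/7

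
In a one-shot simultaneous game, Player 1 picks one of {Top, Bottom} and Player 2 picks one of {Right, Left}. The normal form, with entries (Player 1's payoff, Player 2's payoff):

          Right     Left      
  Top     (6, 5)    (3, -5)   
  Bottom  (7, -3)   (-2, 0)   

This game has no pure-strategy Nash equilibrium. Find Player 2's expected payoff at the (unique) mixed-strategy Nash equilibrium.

For Player 2 to be willing to mix, Player 2 must be indifferent between Right and Left, which pins down Player 1's mix.
  Player 2's expected payoff from Right: p·5 + (1−p)·(-3) = 8p - 3
  Player 2's expected payoff from Left: p·(-5) + (1−p)·0 = -5p
  8p - 3 = -5p  ⇒  13p = 3  ⇒  p = 3/13.
At equilibrium Player 2 is indifferent across columns, so Player 2's payoff equals the payoff from Right: (3/13)·5 + (10/13)·(-3) = -15/13.

-15/13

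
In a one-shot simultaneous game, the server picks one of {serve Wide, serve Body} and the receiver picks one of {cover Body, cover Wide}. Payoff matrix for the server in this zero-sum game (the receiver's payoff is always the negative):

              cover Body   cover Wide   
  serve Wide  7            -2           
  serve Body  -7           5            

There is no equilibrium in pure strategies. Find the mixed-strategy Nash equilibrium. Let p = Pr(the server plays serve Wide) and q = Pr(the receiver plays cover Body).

Set the receiver's expected payoff from cover Body equal to that from cover Wide:
  the receiver's payoff to cover Body: p·(-7) + (1−p)·7 = -14p + 7
  the receiver's payoff to cover Wide: p·2 + (1−p)·(-5) = 7p - 5
  -14p + 7 = 7p - 5  ⇒  -21p = -12  ⇒  p = 4/7.
For the server to be willing to mix, the server must be indifferent between serve Wide and serve Body, which pins down the receiver's mix.
  the server's expected payoff from serve Wide: q·7 + (1−q)·(-2) = 9q - 2
  the server's expected payoff from serve Body: q·(-7) + (1−q)·5 = -12q + 5
  9q - 2 = -12q + 5  ⇒  21q = 7  ⇒  q = 1/3.

p = 4/7, q = 1/3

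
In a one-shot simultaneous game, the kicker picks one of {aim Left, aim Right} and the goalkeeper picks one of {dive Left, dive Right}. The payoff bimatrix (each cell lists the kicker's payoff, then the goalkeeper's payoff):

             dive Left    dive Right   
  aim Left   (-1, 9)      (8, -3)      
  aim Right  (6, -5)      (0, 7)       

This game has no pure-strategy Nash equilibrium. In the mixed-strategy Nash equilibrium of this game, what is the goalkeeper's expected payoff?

2

In a mixed equilibrium the goalkeeper is indifferent between dive Left and dive Right; this condition fixes p.
  the goalkeeper's payoff from dive Left: p·9 + (1−p)·(-5) = 14p - 5
  the goalkeeper's payoff from dive Right: p·(-3) + (1−p)·7 = -10p + 7
  14p - 5 = -10p + 7  ⇒  24p = 12  ⇒  p = 1/2.
At equilibrium the goalkeeper is indifferent across columns, so the goalkeeper's payoff equals the payoff from dive Left: (1/2)·9 + (1/2)·(-5) = 2.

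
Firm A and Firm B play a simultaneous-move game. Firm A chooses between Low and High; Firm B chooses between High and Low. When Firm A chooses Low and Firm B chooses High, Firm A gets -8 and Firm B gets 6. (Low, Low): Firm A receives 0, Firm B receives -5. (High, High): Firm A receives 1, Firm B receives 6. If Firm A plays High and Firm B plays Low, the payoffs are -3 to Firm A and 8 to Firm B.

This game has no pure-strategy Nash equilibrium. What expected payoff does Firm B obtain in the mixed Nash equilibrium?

6

For Firm B to be willing to mix, Firm B must be indifferent between High and Low, which pins down Firm A's mix.
  Firm B's payoff to High: p·6 + (1−p)·6 = 6
  Firm B's payoff to Low: p·(-5) + (1−p)·8 = -13p + 8
  6 = -13p + 8  ⇒  13p = 2  ⇒  p = 2/13.
At equilibrium Firm B is indifferent across columns, so Firm B's payoff equals the payoff from High: (2/13)·6 + (11/13)·6 = 6.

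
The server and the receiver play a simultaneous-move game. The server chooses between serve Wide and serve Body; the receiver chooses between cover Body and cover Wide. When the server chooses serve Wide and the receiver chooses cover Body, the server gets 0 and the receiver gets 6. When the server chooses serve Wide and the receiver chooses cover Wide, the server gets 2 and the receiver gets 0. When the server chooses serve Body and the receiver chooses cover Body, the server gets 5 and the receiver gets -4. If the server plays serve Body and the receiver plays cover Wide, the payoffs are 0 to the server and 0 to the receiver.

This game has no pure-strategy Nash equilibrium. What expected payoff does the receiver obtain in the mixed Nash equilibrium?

0

In a mixed equilibrium the receiver is indifferent between cover Body and cover Wide; this condition fixes p.
  the receiver's expected payoff from cover Body: p·6 + (1−p)·(-4) = 10p - 4
  the receiver's expected payoff from cover Wide: p·0 + (1−p)·0 = 0
  10p - 4 = 0  ⇒  10p = 4  ⇒  p = 2/5.
At equilibrium the receiver is indifferent across columns, so the receiver's payoff equals the payoff from cover Body: (2/5)·6 + (3/5)·(-4) = 0.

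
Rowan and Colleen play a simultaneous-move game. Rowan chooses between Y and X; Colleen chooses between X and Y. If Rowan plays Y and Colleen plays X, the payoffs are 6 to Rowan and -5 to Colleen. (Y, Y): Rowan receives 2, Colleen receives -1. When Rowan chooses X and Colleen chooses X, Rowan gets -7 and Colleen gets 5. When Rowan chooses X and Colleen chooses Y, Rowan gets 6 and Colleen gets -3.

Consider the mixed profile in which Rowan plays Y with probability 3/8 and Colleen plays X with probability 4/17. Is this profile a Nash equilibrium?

Given Rowan's mix p = 3/8, Colleen's payoff from X is 5/4 but from Y is -9/4. Colleen strictly prefers X, so Colleen would not mix.
So the proposed profile is not a Nash equilibrium.

No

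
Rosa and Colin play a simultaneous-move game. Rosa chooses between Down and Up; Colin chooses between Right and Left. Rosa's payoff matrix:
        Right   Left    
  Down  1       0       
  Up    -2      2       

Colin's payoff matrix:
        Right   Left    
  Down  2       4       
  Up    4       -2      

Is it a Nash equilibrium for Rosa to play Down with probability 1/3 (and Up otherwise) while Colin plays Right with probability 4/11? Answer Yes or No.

Given Rosa's mix p = 1/3, Colin's payoff from Right is 10/3 but from Left is 0. Colin strictly prefers Right, so Colin would not mix.
So the proposed profile is not a Nash equilibrium.

No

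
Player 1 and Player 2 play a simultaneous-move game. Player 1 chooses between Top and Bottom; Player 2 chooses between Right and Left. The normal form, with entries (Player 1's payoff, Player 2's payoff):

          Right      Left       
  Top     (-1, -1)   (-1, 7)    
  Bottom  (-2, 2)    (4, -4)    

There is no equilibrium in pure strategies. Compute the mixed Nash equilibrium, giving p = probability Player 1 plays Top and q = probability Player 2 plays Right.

p = 3/7, q = 5/6

Player 2's indifference between Right and Left determines Player 1's mixing probability p:
  Player 2's payoff to Right: p·(-1) + (1−p)·2 = -3p + 2
  Player 2's payoff to Left: p·7 + (1−p)·(-4) = 11p - 4
  -3p + 2 = 11p - 4  ⇒  -14p = -6  ⇒  p = 3/7.
In a mixed equilibrium Player 1 is indifferent between Top and Bottom; this condition fixes q.
  Player 1's payoff to Top: q·(-1) + (1−q)·(-1) = -1
  Player 1's payoff to Bottom: q·(-2) + (1−q)·4 = -6q + 4
  -1 = -6q + 4  ⇒  6q = 5  ⇒  q = 5/6.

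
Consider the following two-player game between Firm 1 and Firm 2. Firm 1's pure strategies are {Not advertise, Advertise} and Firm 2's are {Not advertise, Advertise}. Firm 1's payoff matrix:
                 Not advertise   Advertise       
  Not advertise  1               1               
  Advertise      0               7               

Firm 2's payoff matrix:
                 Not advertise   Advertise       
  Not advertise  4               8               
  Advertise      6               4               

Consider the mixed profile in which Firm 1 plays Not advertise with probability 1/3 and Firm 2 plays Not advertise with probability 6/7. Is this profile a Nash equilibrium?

Check Firm 2's indifference given Firm 1's mix p = 1/3:
  payoff from Not advertise = 16/3; payoff from Advertise = 16/3 — equal.
Check Firm 1's indifference given Firm 2's mix q = 6/7:
  payoff from Not advertise = 1; payoff from Advertise = 1 — equal.
Both players are indifferent, so neither can profitably deviate.

Yes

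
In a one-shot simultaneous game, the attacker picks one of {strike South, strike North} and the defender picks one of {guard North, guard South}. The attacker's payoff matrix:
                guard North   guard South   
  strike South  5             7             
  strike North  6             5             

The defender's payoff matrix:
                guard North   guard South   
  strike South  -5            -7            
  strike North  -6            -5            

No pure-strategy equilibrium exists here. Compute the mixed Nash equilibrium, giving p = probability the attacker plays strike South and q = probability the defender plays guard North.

p = 1/3, q = 2/3

In a mixed equilibrium the defender is indifferent between guard North and guard South; this condition fixes p.
  the defender's payoff from guard North: p·(-5) + (1−p)·(-6) = p - 6
  the defender's payoff from guard South: p·(-7) + (1−p)·(-5) = -2p - 5
  p - 6 = -2p - 5  ⇒  3p = 1  ⇒  p = 1/3.
The defender's mix must leave the attacker indifferent between strike South and strike North.
  the attacker's payoff to strike South: q·5 + (1−q)·7 = -2q + 7
  the attacker's payoff to strike North: q·6 + (1−q)·5 = q + 5
  -2q + 7 = q + 5  ⇒  -3q = -2  ⇒  q = 2/3.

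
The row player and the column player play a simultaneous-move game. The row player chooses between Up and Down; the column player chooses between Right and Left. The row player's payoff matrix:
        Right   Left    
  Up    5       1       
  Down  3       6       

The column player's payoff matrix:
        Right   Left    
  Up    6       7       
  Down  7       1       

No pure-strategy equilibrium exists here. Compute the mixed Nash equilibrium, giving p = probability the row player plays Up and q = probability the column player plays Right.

p = 6/7, q = 5/7

Set the column player's expected payoff from Right equal to that from Left:
  the column player's payoff from Right: p·6 + (1−p)·7 = -p + 7
  the column player's payoff from Left: p·7 + (1−p)·1 = 6p + 1
  -p + 7 = 6p + 1  ⇒  -7p = -6  ⇒  p = 6/7.
The column player's mix must leave the row player indifferent between Up and Down.
  the row player's payoff to Up: q·5 + (1−q)·1 = 4q + 1
  the row player's payoff to Down: q·3 + (1−q)·6 = -3q + 6
  4q + 1 = -3q + 6  ⇒  7q = 5  ⇒  q = 5/7.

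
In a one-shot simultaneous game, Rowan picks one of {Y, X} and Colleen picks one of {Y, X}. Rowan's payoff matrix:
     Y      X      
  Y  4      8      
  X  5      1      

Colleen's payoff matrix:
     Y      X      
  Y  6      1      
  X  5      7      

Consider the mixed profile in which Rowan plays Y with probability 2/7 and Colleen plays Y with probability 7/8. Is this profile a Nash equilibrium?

Check Colleen's indifference given Rowan's mix p = 2/7:
  payoff from Y = 37/7; payoff from X = 37/7 — equal.
Check Rowan's indifference given Colleen's mix q = 7/8:
  payoff from Y = 9/2; payoff from X = 9/2 — equal.
Both players are indifferent, so neither can profitably deviate.

Yes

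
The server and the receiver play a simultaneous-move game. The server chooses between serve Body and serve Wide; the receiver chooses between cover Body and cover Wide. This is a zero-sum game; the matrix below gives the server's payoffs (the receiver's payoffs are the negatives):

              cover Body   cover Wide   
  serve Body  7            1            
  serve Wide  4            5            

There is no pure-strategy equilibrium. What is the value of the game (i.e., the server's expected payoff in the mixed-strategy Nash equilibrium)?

v = 31/7

For the server to be willing to mix, the server must be indifferent between serve Body and serve Wide, which pins down the receiver's mix.
  the server's payoff from serve Body: q·7 + (1−q)·1 = 6q + 1
  the server's payoff from serve Wide: q·4 + (1−q)·5 = -q + 5
  6q + 1 = -q + 5  ⇒  7q = 4  ⇒  q = 4/7.
The value is the server's expected payoff against this mix (using serve Body): (4/7)·7 + (3/7)·1 = 31/7.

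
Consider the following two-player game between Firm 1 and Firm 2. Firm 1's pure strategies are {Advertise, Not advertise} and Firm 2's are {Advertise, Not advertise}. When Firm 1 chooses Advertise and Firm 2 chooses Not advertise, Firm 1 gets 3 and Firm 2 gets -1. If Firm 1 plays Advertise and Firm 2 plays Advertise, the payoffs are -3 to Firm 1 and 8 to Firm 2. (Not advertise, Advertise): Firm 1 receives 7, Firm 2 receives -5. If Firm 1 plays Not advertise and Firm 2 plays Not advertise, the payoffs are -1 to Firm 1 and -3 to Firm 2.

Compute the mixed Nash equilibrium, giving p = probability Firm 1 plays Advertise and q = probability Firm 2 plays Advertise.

p = 2/11, q = 2/7

Firm 1's mix must leave Firm 2 indifferent between Advertise and Not advertise.
  Firm 2's expected payoff from Advertise: p·8 + (1−p)·(-5) = 13p - 5
  Firm 2's expected payoff from Not advertise: p·(-1) + (1−p)·(-3) = 2p - 3
  13p - 5 = 2p - 3  ⇒  11p = 2  ⇒  p = 2/11.
In a mixed equilibrium Firm 1 is indifferent between Advertise and Not advertise; this condition fixes q.
  Firm 1's expected payoff from Advertise: q·(-3) + (1−q)·3 = -6q + 3
  Firm 1's expected payoff from Not advertise: q·7 + (1−q)·(-1) = 8q - 1
  -6q + 3 = 8q - 1  ⇒  -14q = -4  ⇒  q = 2/7.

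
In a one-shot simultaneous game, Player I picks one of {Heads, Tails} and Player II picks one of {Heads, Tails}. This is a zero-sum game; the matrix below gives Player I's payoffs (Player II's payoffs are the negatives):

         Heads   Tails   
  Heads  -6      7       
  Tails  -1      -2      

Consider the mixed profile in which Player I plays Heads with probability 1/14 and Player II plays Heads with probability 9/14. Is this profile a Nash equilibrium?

Yes

Check Player II's indifference given Player I's mix p = 1/14:
  payoff from Heads = 19/14; payoff from Tails = 19/14 — equal.
Check Player I's indifference given Player II's mix q = 9/14:
  payoff from Heads = -19/14; payoff from Tails = -19/14 — equal.
Both players are indifferent, so neither can profitably deviate.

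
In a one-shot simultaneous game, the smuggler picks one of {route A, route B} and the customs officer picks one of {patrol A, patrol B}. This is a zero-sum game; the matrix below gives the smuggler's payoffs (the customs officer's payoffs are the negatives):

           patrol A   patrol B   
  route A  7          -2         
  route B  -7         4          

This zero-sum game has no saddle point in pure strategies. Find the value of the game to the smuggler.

v = 7/10

For the smuggler to be willing to mix, the smuggler must be indifferent between route A and route B, which pins down the customs officer's mix.
  the smuggler's expected payoff from route A: q·7 + (1−q)·(-2) = 9q - 2
  the smuggler's expected payoff from route B: q·(-7) + (1−q)·4 = -11q + 4
  9q - 2 = -11q + 4  ⇒  20q = 6  ⇒  q = 3/10.
The value is the smuggler's expected payoff against this mix (using route A): (3/10)·7 + (7/10)·(-2) = 7/10.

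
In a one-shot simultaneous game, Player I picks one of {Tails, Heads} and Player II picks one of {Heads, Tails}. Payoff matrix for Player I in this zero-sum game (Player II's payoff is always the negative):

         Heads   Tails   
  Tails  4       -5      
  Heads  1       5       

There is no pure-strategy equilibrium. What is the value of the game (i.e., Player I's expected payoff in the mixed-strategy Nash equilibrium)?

Set Player I's expected payoff from Tails equal to that from Heads:
  Player I's expected payoff from Tails: q·4 + (1−q)·(-5) = 9q - 5
  Player I's expected payoff from Heads: q·1 + (1−q)·5 = -4q + 5
  9q - 5 = -4q + 5  ⇒  13q = 10  ⇒  q = 10/13.
The value is Player I's expected payoff against this mix (using Tails): (10/13)·4 + (3/13)·(-5) = 25/13.

v = 25/13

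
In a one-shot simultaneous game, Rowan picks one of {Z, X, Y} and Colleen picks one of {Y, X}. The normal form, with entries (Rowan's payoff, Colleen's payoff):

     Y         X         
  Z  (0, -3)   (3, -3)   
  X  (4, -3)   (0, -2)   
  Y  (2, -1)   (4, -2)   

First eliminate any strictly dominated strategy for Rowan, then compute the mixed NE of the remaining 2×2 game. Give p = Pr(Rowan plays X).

Rowan's strategy Z is strictly dominated by Y: 2 > 0 and 4 > 3. Eliminate Z.
For Colleen to be willing to mix, Colleen must be indifferent between Y and X, which pins down Rowan's mix.
  Colleen's payoff to Y: p·(-3) + (1−p)·(-1) = -2p - 1
  Colleen's payoff to X: p·(-2) + (1−p)·(-2) = -2
  -2p - 1 = -2  ⇒  -2p = -1  ⇒  p = 1/2.

p = 1/2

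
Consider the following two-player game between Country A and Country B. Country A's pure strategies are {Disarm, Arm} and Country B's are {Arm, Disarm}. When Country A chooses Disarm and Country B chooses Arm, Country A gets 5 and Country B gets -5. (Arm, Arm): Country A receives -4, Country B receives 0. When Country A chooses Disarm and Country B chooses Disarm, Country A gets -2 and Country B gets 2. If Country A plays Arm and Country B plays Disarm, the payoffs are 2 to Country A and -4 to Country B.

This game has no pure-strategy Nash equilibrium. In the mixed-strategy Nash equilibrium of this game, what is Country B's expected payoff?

-20/11

Set Country B's expected payoff from Arm equal to that from Disarm:
  Country B's expected payoff from Arm: p·(-5) + (1−p)·0 = -5p
  Country B's expected payoff from Disarm: p·2 + (1−p)·(-4) = 6p - 4
  -5p = 6p - 4  ⇒  -11p = -4  ⇒  p = 4/11.
At equilibrium Country B is indifferent across columns, so Country B's payoff equals the payoff from Arm: (4/11)·(-5) + (7/11)·0 = -20/11.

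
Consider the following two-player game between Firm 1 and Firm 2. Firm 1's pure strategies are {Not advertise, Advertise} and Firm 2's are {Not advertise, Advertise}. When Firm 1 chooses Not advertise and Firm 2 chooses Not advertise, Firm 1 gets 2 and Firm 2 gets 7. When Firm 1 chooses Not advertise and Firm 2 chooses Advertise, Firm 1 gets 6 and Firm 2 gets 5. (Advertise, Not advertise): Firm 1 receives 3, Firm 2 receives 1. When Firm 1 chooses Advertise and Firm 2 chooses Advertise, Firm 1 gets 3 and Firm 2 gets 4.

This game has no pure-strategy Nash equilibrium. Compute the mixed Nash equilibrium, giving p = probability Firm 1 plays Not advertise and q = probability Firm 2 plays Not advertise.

In a mixed equilibrium Firm 2 is indifferent between Not advertise and Advertise; this condition fixes p.
  Firm 2's expected payoff from Not advertise: p·7 + (1−p)·1 = 6p + 1
  Firm 2's expected payoff from Advertise: p·5 + (1−p)·4 = p + 4
  6p + 1 = p + 4  ⇒  5p = 3  ⇒  p = 3/5.
For Firm 1 to be willing to mix, Firm 1 must be indifferent between Not advertise and Advertise, which pins down Firm 2's mix.
  Firm 1's payoff to Not advertise: q·2 + (1−q)·6 = -4q + 6
  Firm 1's payoff to Advertise: q·3 + (1−q)·3 = 3
  -4q + 6 = 3  ⇒  -4q = -3  ⇒  q = 3/4.

p = 3/5, q = 3/4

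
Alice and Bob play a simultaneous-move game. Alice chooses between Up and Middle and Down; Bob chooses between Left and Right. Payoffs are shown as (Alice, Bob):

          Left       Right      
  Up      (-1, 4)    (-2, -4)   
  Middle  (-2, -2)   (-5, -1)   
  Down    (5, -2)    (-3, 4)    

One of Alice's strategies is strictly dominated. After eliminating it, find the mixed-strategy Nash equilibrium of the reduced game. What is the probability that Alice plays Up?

p = 3/7

Alice's strategy Middle is strictly dominated by Up: -1 > -2 and -2 > -5. Eliminate Middle.
In a mixed equilibrium Bob is indifferent between Left and Right; this condition fixes p.
  Bob's payoff to Left: p·4 + (1−p)·(-2) = 6p - 2
  Bob's payoff to Right: p·(-4) + (1−p)·4 = -8p + 4
  6p - 2 = -8p + 4  ⇒  14p = 6  ⇒  p = 3/7.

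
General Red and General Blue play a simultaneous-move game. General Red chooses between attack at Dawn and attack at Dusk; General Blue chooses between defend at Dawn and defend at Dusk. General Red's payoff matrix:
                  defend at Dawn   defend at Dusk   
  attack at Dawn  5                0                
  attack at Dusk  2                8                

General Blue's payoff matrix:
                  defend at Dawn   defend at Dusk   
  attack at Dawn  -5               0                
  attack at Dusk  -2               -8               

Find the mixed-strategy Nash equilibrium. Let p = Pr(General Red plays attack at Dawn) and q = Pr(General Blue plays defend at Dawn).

For General Blue to be willing to mix, General Blue must be indifferent between defend at Dawn and defend at Dusk, which pins down General Red's mix.
  General Blue's payoff from defend at Dawn: p·(-5) + (1−p)·(-2) = -3p - 2
  General Blue's payoff from defend at Dusk: p·0 + (1−p)·(-8) = 8p - 8
  -3p - 2 = 8p - 8  ⇒  -11p = -6  ⇒  p = 6/11.
In a mixed equilibrium General Red is indifferent between attack at Dawn and attack at Dusk; this condition fixes q.
  General Red's payoff from attack at Dawn: q·5 + (1−q)·0 = 5q
  General Red's payoff from attack at Dusk: q·2 + (1−q)·8 = -6q + 8
  5q = -6q + 8  ⇒  11q = 8  ⇒  q = 8/11.

p = 6/11, q = 8/11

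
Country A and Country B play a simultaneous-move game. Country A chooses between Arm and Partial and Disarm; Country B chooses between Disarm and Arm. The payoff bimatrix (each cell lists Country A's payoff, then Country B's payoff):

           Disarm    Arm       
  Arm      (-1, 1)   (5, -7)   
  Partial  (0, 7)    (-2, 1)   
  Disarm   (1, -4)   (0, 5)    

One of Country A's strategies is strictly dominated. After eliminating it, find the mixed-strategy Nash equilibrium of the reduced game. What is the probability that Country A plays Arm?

p = 9/17

Country A's strategy Partial is strictly dominated by Disarm: 1 > 0 and 0 > -2. Eliminate Partial.
For Country B to be willing to mix, Country B must be indifferent between Disarm and Arm, which pins down Country A's mix.
  Country B's payoff from Disarm: p·1 + (1−p)·(-4) = 5p - 4
  Country B's payoff from Arm: p·(-7) + (1−p)·5 = -12p + 5
  5p - 4 = -12p + 5  ⇒  17p = 9  ⇒  p = 9/17.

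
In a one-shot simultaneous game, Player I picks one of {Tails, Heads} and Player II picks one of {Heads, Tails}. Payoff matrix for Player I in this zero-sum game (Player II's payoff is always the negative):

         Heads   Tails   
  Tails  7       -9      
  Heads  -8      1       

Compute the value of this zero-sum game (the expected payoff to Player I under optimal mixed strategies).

In a mixed equilibrium Player I is indifferent between Tails and Heads; this condition fixes q.
  Player I's expected payoff from Tails: q·7 + (1−q)·(-9) = 16q - 9
  Player I's expected payoff from Heads: q·(-8) + (1−q)·1 = -9q + 1
  16q - 9 = -9q + 1  ⇒  25q = 10  ⇒  q = 2/5.
The value is Player I's expected payoff against this mix (using Tails): (2/5)·7 + (3/5)·(-9) = -13/5.

v = -13/5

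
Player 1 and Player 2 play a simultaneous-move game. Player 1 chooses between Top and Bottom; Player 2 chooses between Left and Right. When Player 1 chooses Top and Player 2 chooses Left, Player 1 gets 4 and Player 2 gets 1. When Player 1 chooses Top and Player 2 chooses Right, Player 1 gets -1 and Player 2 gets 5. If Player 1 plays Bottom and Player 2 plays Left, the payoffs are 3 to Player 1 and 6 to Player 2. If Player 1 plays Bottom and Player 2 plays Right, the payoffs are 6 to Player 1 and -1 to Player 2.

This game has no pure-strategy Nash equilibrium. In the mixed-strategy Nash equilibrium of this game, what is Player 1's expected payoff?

In a mixed equilibrium Player 1 is indifferent between Top and Bottom; this condition fixes q.
  Player 1's payoff to Top: q·4 + (1−q)·(-1) = 5q - 1
  Player 1's payoff to Bottom: q·3 + (1−q)·6 = -3q + 6
  5q - 1 = -3q + 6  ⇒  8q = 7  ⇒  q = 7/8.
At equilibrium Player 1 is indifferent across rows, so Player 1's payoff equals the payoff from Top: (7/8)·4 + (1/8)·(-1) = 27/8.

27/8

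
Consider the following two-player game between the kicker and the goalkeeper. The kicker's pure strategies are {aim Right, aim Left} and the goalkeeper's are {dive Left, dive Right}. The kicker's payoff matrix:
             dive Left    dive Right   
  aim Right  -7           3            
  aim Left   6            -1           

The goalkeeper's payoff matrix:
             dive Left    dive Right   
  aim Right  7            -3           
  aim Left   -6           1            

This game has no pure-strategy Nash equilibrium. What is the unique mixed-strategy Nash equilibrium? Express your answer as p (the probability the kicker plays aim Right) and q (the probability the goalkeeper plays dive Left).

p = 7/17, q = 4/17

For the goalkeeper to be willing to mix, the goalkeeper must be indifferent between dive Left and dive Right, which pins down the kicker's mix.
  the goalkeeper's payoff to dive Left: p·7 + (1−p)·(-6) = 13p - 6
  the goalkeeper's payoff to dive Right: p·(-3) + (1−p)·1 = -4p + 1
  13p - 6 = -4p + 1  ⇒  17p = 7  ⇒  p = 7/17.
Set the kicker's expected payoff from aim Right equal to that from aim Left:
  the kicker's expected payoff from aim Right: q·(-7) + (1−q)·3 = -10q + 3
  the kicker's expected payoff from aim Left: q·6 + (1−q)·(-1) = 7q - 1
  -10q + 3 = 7q - 1  ⇒  -17q = -4  ⇒  q = 4/17.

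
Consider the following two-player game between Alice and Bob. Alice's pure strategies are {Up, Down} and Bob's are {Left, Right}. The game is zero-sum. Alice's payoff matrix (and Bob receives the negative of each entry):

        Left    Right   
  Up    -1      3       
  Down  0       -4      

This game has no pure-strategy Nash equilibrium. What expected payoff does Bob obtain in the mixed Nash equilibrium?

1/2

Alice's mix must leave Bob indifferent between Left and Right.
  Bob's payoff from Left: p·1 + (1−p)·0 = p
  Bob's payoff from Right: p·(-3) + (1−p)·4 = -7p + 4
  p = -7p + 4  ⇒  8p = 4  ⇒  p = 1/2.
At equilibrium Bob is indifferent across columns, so Bob's payoff equals the payoff from Left: (1/2)·1 + (1/2)·0 = 1/2.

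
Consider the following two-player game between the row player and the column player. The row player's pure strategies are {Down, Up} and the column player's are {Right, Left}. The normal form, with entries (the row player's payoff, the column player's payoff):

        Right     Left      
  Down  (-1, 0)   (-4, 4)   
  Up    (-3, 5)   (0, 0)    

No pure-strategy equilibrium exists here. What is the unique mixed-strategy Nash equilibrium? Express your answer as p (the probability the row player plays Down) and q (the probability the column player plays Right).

p = 5/9, q = 2/3

Set the column player's expected payoff from Right equal to that from Left:
  the column player's payoff to Right: p·0 + (1−p)·5 = -5p + 5
  the column player's payoff to Left: p·4 + (1−p)·0 = 4p
  -5p + 5 = 4p  ⇒  -9p = -5  ⇒  p = 5/9.
For the row player to be willing to mix, the row player must be indifferent between Down and Up, which pins down the column player's mix.
  the row player's payoff to Down: q·(-1) + (1−q)·(-4) = 3q - 4
  the row player's payoff to Up: q·(-3) + (1−q)·0 = -3q
  3q - 4 = -3q  ⇒  6q = 4  ⇒  q = 2/3.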